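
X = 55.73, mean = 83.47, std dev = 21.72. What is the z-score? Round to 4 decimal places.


z = (X - mu) / sigma
X - mu = 55.73 - 83.47 = -27.74
z = -27.74 / 21.72 = -1387/1086 ≈ -1.277164

-1.2772


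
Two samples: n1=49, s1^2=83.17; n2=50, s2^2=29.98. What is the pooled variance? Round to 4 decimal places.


sp^2 = ((n1-1)*s1^2 + (n2-1)*s2^2)/(n1+n2-2)
(n1-1)*s1^2 = 48 * 83.17 = 3992.16
(n2-1)*s2^2 = 49 * 29.98 = 1469.02
numerator = 3992.16 + 1469.02 = 5461.18
n1+n2-2 = 97
sp^2 = 5461.18 / 97 = 273059/4850 ≈ 56.300825

56.3008


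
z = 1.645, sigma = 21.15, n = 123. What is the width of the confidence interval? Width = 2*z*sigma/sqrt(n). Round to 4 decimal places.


width = 2*z*sigma/sqrt(n)
2*z*sigma = 2 * 1.645 * 21.15 = 69.5835
sqrt(123) ≈ 11.090537
width = 69.5835 / 11.090537 ≈ 6.274133

6.2741


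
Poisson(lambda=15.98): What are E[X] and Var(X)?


E[X] = Var(X) = lambda = 15.98

15.98, 15.98


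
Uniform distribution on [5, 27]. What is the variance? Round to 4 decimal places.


Var = (b-a)^2 / 12
(b-a)^2 = (27 - 5)^2 = 484
Var = 484/12 ≈ 40.333333

40.3333


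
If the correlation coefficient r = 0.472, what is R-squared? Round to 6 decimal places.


R^2 = r^2 = (0.472)^2 = 0.222784

0.222784


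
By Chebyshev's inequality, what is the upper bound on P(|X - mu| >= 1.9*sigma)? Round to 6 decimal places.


P <= 1/k^2
k^2 = 1.9^2 = 3.61
1/k^2 = 1 / 3.61 = 100/361 ≈ 0.27700831

0.277008


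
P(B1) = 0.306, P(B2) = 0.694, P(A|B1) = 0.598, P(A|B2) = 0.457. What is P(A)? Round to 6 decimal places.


P(A) = P(A|B1)*P(B1) + P(A|B2)*P(B2)
P(A|B1)*P(B1) = 0.598 * 0.306 = 0.182988
P(A|B2)*P(B2) = 0.457 * 0.694 = 0.317158
P(A) = 0.182988 + 0.317158 = 0.500146

0.500146


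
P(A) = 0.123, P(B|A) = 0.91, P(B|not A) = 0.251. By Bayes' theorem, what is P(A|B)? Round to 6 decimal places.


P(A|B) = P(B|A)*P(A) / P(B), P(B) = P(B|A)*P(A) + P(B|not A)*P(not A)
P(B|A)*P(A) = 0.91 * 0.123 = 0.11193
P(B|not A)*P(not A) = 0.251 * 0.877 = 0.220127
P(B) = 0.11193 + 0.220127 = 0.332057
P(A|B) = 0.11193 / 0.332057 ≈ 0.33708068

0.337081


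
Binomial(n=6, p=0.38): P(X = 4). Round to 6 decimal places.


P = C(n,k) * p^k * (1-p)^(n-k)
C(6,4) = 15
p^k = 0.38^4 = 0.02085136
(1-p)^(n-k) = 0.62^2 = 0.3844
P = 15 * 0.02085136 * 0.3844 ≈ 0.120229

0.120229


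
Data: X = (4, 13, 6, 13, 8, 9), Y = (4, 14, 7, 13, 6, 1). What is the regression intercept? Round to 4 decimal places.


a = ybar - b*xbar, where b = sum((xi-xbar)(yi-ybar)) / sum((xi-xbar)^2)
n = 6, xbar = 53/6 ≈ 8.833333, ybar = 45/6 = 7.5
Sxy = sum((xi-xbar)(yi-ybar)) = 68.5
Sxx = sum((xi-xbar)^2) = 401/6 ≈ 66.833333
b = Sxy / Sxx = 411/401 ≈ 1.024938
a = 7.5 - 1.024938 * 8.833333 = -623/401 ≈ -1.553616

-1.5536


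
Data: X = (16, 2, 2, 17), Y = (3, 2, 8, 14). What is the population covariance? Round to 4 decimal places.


Cov = (1/n)*sum((xi-xbar)(yi-ybar))
n = 4, xbar = 37/4 = 9.25, ybar = 27/4 = 6.75
sum((xi-xbar)(yi-ybar)) = 56.25
Cov = 56.25 / 4 = 14.0625

14.0625


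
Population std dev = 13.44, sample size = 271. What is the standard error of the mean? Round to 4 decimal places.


SE = sigma / sqrt(n)
sqrt(271) ≈ 16.462078
SE = 13.44 / 16.462078 ≈ 0.816422

0.8164


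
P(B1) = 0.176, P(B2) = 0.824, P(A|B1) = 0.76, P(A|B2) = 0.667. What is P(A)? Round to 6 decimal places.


P(A) = P(A|B1)*P(B1) + P(A|B2)*P(B2)
P(A|B1)*P(B1) = 0.76 * 0.176 = 0.13376
P(A|B2)*P(B2) = 0.667 * 0.824 = 0.549608
P(A) = 0.13376 + 0.549608 = 0.683368

0.683368


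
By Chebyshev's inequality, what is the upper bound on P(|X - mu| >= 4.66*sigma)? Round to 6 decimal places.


P <= 1/k^2
k^2 = 4.66^2 = 21.7156
1/k^2 = 1 / 21.7156 ≈ 0.04604984

0.046050


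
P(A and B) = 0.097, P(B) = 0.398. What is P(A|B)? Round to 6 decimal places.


P(A|B) = P(A and B) / P(B) = 0.097 / 0.398 = 97/398 ≈ 0.24371859

0.243719


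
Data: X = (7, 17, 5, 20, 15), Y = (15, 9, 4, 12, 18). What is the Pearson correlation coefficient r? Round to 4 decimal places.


r = sum((xi-xbar)(yi-ybar)) / sqrt(sum((xi-xbar)^2) * sum((yi-ybar)^2))
n = 5, xbar = 64/5 = 12.8, ybar = 58/5 = 11.6
Sxy = sum((xi-xbar)(yi-ybar)) = 45.6
Sxx = sum((xi-xbar)^2) = 168.8
Syy = sum((yi-ybar)^2) = 117.2
sqrt(Sxx*Syy) ≈ 140.653333
r = Sxy / sqrt(Sxx*Syy) = 45.6 / 140.653333 ≈ 0.324201

0.3242


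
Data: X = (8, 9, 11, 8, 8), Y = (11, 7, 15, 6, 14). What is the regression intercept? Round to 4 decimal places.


a = ybar - b*xbar, where b = sum((xi-xbar)(yi-ybar)) / sum((xi-xbar)^2)
n = 5, xbar = 44/5 = 8.8, ybar = 53/5 = 10.6
Sxy = sum((xi-xbar)(yi-ybar)) = 9.6
Sxx = sum((xi-xbar)^2) = 6.8
b = Sxy / Sxx = 24/17 ≈ 1.411765
a = 10.6 - 1.411765 * 8.8 = -31/17 ≈ -1.823529

-1.8235


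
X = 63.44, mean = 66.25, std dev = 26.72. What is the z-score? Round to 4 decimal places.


z = (X - mu) / sigma
X - mu = 63.44 - 66.25 = -2.81
z = -2.81 / 26.72 = -281/2672 ≈ -0.105165

-0.1052


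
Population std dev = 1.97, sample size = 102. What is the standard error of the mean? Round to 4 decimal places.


SE = sigma / sqrt(n)
sqrt(102) ≈ 10.099505
SE = 1.97 / 10.099505 ≈ 0.195059

0.1951


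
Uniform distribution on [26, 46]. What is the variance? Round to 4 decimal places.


Var = (b-a)^2 / 12
(b-a)^2 = (46 - 26)^2 = 400
Var = 400/12 ≈ 33.333333

33.3333


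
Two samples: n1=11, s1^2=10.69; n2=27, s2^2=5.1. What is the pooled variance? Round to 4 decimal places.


sp^2 = ((n1-1)*s1^2 + (n2-1)*s2^2)/(n1+n2-2)
(n1-1)*s1^2 = 10 * 10.69 = 106.9
(n2-1)*s2^2 = 26 * 5.1 = 132.6
numerator = 106.9 + 132.6 = 239.5
n1+n2-2 = 36
sp^2 = 239.5 / 36 = 479/72 ≈ 6.652778

6.6528


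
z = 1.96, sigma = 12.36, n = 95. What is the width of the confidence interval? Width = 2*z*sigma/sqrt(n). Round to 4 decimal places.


width = 2*z*sigma/sqrt(n)
2*z*sigma = 2 * 1.96 * 12.36 = 48.4512
sqrt(95) ≈ 9.746794
width = 48.4512 / 9.746794 ≈ 4.970988

4.9710


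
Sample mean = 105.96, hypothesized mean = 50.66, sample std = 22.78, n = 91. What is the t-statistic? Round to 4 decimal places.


t = (xbar - mu0) / (s/sqrt(n))
xbar - mu0 = 105.96 - 50.66 = 55.3
sqrt(91) ≈ 9.53939201
s/sqrt(n) = 22.78 / 9.53939201 ≈ 2.38799286
t = 55.3 / 2.38799286 ≈ 23.157523

23.1575


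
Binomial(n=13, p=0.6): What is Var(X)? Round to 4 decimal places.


Var = n*p*(1-p) = 13 * 0.6 * 0.4 = 3.12

3.1200


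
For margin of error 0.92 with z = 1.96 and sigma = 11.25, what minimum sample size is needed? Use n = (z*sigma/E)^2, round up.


z*sigma/E = 1.96 * 11.25 / 0.92 = 2205/92 ≈ 23.967391
(z*sigma/E)^2 = 4862025/8464 ≈ 574.435846
round up: n = 575

575


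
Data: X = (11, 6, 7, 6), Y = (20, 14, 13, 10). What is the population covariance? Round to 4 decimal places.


Cov = (1/n)*sum((xi-xbar)(yi-ybar))
n = 4, xbar = 30/4 = 7.5, ybar = 57/4 = 14.25
sum((xi-xbar)(yi-ybar)) = 27.5
Cov = 27.5 / 4 = 6.875

6.8750


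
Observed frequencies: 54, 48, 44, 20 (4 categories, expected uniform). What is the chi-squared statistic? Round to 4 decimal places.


chi2 = sum((O-E)^2/E), E = total/4
total = 166, E = 166/4 = 41.5
(54 - 41.5)^2 / 41.5 = 156.25 / 41.5 = 625/166 ≈ 3.765060
(48 - 41.5)^2 / 41.5 = 42.25 / 41.5 = 169/166 ≈ 1.018072
(44 - 41.5)^2 / 41.5 = 6.25 / 41.5 = 25/166 ≈ 0.150602
(20 - 41.5)^2 / 41.5 = 462.25 / 41.5 = 1849/166 ≈ 11.138554
chi2 = 1334/83 ≈ 16.072289

16.0723


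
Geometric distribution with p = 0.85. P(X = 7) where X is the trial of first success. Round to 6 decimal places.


P = (1-p)^(k-1) * p
(1-p)^(k-1) = 0.15^6 ≈ 0.00001139063
P = 0.00001139063 * 0.85 ≈ 0.000009682031

0.000010


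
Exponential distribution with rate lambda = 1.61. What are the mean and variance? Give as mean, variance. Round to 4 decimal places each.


mean = 1/lam, var = 1/lam^2
mean = 1 / 1.61 = 100/161 ≈ 0.621118
lam^2 = 1.61^2 = 2.5921
var = 1 / 2.5921 ≈ 0.385788

0.6211, 0.3858


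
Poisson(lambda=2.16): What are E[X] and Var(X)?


E[X] = Var(X) = lambda = 2.16

2.16, 2.16


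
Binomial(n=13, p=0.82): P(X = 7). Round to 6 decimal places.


P = C(n,k) * p^k * (1-p)^(n-k)
C(13,7) = 1716
p^k = 0.82^7 ≈ 0.2492855
(1-p)^(n-k) = 0.18^6 ≈ 0.00003401222
P = 1716 * 0.2492855 * 0.00003401222 ≈ 0.014550

0.014550


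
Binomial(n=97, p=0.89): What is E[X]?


E[X] = n*p = 97 * 0.89 = 86.33

86.33


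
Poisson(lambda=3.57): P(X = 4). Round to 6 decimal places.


P = e^(-lam) * lam^k / k!
e^(-3.57) ≈ 0.02815585
lam^k = 3.57^4 ≈ 162.432476
k! = 4! = 24
P = 0.02815585 * 162.432476 / 24 ≈ 0.190559

0.190559


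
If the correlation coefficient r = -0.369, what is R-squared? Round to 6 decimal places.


R^2 = r^2 = (-0.369)^2 = 0.136161

0.136161


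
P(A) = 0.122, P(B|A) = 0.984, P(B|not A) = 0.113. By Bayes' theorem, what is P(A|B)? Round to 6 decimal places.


P(A|B) = P(B|A)*P(A) / P(B), P(B) = P(B|A)*P(A) + P(B|not A)*P(not A)
P(B|A)*P(A) = 0.984 * 0.122 = 0.120048
P(B|not A)*P(not A) = 0.113 * 0.878 = 0.099214
P(B) = 0.120048 + 0.099214 = 0.219262
P(A|B) = 0.120048 / 0.219262 ≈ 0.54750937

0.547509


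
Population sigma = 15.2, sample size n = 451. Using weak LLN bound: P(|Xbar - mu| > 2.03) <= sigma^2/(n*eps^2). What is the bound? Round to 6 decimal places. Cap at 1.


bound = min(1, sigma^2/(n*eps^2))
sigma^2 = 15.2^2 = 231.04
n*eps^2 = 451 * 2.03^2 = 451 * 4.1209 = 1858.5259
sigma^2/(n*eps^2) = 231.04 / 1858.5259 ≈ 0.12431358

0.124314


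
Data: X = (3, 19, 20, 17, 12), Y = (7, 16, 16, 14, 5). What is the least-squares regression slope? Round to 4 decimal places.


b = sum((xi-xbar)(yi-ybar)) / sum((xi-xbar)^2)
n = 5, xbar = 71/5 = 14.2, ybar = 58/5 = 11.6
Sxy = sum((xi-xbar)(yi-ybar)) = 119.4
Sxx = sum((xi-xbar)^2) = 194.8
b = Sxy / Sxx = 597/974 ≈ 0.612936

0.6129


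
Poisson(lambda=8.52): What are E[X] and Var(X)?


E[X] = Var(X) = lambda = 8.52

8.52, 8.52


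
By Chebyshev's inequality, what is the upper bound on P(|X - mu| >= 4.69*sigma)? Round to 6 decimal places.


P <= 1/k^2
k^2 = 4.69^2 = 21.9961
1/k^2 = 1 / 21.9961 ≈ 0.04546260

0.045463


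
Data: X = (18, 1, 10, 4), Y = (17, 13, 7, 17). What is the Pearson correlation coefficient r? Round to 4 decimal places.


r = sum((xi-xbar)(yi-ybar)) / sqrt(sum((xi-xbar)^2) * sum((yi-ybar)^2))
n = 4, xbar = 33/4 = 8.25, ybar = 54/4 = 13.5
Sxy = sum((xi-xbar)(yi-ybar)) = 11.5
Sxx = sum((xi-xbar)^2) = 168.75
Syy = sum((yi-ybar)^2) = 67
sqrt(Sxx*Syy) ≈ 106.330852
r = Sxy / sqrt(Sxx*Syy) = 11.5 / 106.330852 ≈ 0.108153

0.1082


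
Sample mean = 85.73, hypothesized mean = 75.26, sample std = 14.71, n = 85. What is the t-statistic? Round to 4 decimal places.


t = (xbar - mu0) / (s/sqrt(n))
xbar - mu0 = 85.73 - 75.26 = 10.47
sqrt(85) ≈ 9.21954446
s/sqrt(n) = 14.71 / 9.21954446 ≈ 1.59552352
t = 10.47 / 1.59552352 ≈ 6.562109

6.5621


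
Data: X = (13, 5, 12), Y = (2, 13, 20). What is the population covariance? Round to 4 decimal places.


Cov = (1/n)*sum((xi-xbar)(yi-ybar))
n = 3, xbar = 30/3 = 10, ybar = 35/3 ≈ 11.666667
sum((xi-xbar)(yi-ybar)) = -19
Cov = -19 / 3 = -19/3 ≈ -6.333333

-6.3333


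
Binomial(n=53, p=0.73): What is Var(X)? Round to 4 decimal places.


Var = n*p*(1-p) = 53 * 0.73 * 0.27 = 10.4463

10.4463


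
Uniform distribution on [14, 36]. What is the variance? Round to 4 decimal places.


Var = (b-a)^2 / 12
(b-a)^2 = (36 - 14)^2 = 484
Var = 484/12 ≈ 40.333333

40.3333


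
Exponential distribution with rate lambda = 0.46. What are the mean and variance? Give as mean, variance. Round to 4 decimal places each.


mean = 1/lam, var = 1/lam^2
mean = 1 / 0.46 = 50/23 ≈ 2.173913
lam^2 = 0.46^2 = 0.2116
var = 1 / 0.2116 = 2500/529 ≈ 4.725898

2.1739, 4.7259


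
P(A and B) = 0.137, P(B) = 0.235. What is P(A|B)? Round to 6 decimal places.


P(A|B) = P(A and B) / P(B) = 0.137 / 0.235 = 137/235 ≈ 0.58297872

0.582979


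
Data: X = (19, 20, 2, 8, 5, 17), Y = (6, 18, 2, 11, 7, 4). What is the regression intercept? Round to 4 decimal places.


a = ybar - b*xbar, where b = sum((xi-xbar)(yi-ybar)) / sum((xi-xbar)^2)
n = 6, xbar = 71/6 ≈ 11.833333, ybar = 48/6 = 8
Sxy = sum((xi-xbar)(yi-ybar)) = 101
Sxx = sum((xi-xbar)^2) = 1817/6 ≈ 302.833333
b = Sxy / Sxx = 606/1817 ≈ 0.333517
a = 8 - 0.333517 * 11.833333 = 7365/1817 ≈ 4.053385

4.0534


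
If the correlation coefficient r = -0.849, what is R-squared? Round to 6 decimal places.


R^2 = r^2 = (-0.849)^2 = 0.720801

0.720801


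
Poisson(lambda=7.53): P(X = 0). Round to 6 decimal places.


P = e^(-lam) * lam^k / k!
e^(-7.53) ≈ 0.0005367383
lam^k = 7.53^0 = 1
k! = 0! = 1
P = 0.0005367383 * 1 / 1 ≈ 0.000537

0.000537


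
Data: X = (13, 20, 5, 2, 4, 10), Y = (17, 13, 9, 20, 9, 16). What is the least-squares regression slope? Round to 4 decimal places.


b = sum((xi-xbar)(yi-ybar)) / sum((xi-xbar)^2)
n = 6, xbar = 54/6 = 9, ybar = 84/6 = 14
Sxy = sum((xi-xbar)(yi-ybar)) = 6
Sxx = sum((xi-xbar)^2) = 228
b = Sxy / Sxx = 1/38 ≈ 0.026316

0.0263


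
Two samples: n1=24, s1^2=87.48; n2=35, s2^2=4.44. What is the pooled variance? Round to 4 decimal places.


sp^2 = ((n1-1)*s1^2 + (n2-1)*s2^2)/(n1+n2-2)
(n1-1)*s1^2 = 23 * 87.48 = 2012.04
(n2-1)*s2^2 = 34 * 4.44 = 150.96
numerator = 2012.04 + 150.96 = 2163
n1+n2-2 = 57
sp^2 = 2163 / 57 = 721/19 ≈ 37.947368

37.9474


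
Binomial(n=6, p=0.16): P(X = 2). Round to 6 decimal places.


P = C(n,k) * p^k * (1-p)^(n-k)
C(6,2) = 15
p^k = 0.16^2 = 0.0256
(1-p)^(n-k) = 0.84^4 ≈ 0.4978714
P = 15 * 0.0256 * 0.4978714 ≈ 0.191183

0.191183


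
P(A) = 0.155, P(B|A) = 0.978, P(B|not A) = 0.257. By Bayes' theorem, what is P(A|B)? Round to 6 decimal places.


P(A|B) = P(B|A)*P(A) / P(B), P(B) = P(B|A)*P(A) + P(B|not A)*P(not A)
P(B|A)*P(A) = 0.978 * 0.155 = 0.15159
P(B|not A)*P(not A) = 0.257 * 0.845 = 0.217165
P(B) = 0.15159 + 0.217165 = 0.368755
P(A|B) = 0.15159 / 0.368755 ≈ 0.41108595

0.411086


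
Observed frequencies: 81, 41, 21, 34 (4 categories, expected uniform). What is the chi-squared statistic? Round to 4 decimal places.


chi2 = sum((O-E)^2/E), E = total/4
total = 177, E = 177/4 = 44.25
(81 - 44.25)^2 / 44.25 = 1350.5625 / 44.25 = 7203/236 ≈ 30.521186
(41 - 44.25)^2 / 44.25 = 10.5625 / 44.25 = 169/708 ≈ 0.238701
(21 - 44.25)^2 / 44.25 = 540.5625 / 44.25 = 2883/236 ≈ 12.216102
(34 - 44.25)^2 / 44.25 = 105.0625 / 44.25 = 1681/708 ≈ 2.374294
chi2 = 8027/177 ≈ 45.350282

45.3503


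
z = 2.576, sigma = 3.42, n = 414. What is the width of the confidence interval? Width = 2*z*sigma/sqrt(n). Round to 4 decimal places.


width = 2*z*sigma/sqrt(n)
2*z*sigma = 2 * 2.576 * 3.42 = 17.61984
sqrt(414) ≈ 20.346990
width = 17.61984 / 20.346990 ≈ 0.865968

0.8660


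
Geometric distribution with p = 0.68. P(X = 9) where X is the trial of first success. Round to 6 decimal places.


P = (1-p)^(k-1) * p
(1-p)^(k-1) = 0.32^8 ≈ 0.0001099512
P = 0.0001099512 * 0.68 ≈ 0.00007476679

0.000075


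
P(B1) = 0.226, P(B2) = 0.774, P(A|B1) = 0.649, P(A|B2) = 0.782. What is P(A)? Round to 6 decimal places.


P(A) = P(A|B1)*P(B1) + P(A|B2)*P(B2)
P(A|B1)*P(B1) = 0.649 * 0.226 = 0.146674
P(A|B2)*P(B2) = 0.782 * 0.774 = 0.605268
P(A) = 0.146674 + 0.605268 = 0.751942

0.751942


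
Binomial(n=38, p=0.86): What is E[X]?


E[X] = n*p = 38 * 0.86 = 32.68

32.68


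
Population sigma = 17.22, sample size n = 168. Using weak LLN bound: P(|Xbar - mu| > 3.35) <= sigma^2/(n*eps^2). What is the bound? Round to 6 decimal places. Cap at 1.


bound = min(1, sigma^2/(n*eps^2))
sigma^2 = 17.22^2 = 296.5284
n*eps^2 = 168 * 3.35^2 = 168 * 11.2225 = 1885.38
sigma^2/(n*eps^2) = 296.5284 / 1885.38 ≈ 0.15727779

0.157278


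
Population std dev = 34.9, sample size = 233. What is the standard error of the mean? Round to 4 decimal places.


SE = sigma / sqrt(n)
sqrt(233) ≈ 15.264338
SE = 34.9 / 15.264338 ≈ 2.286375

2.2864


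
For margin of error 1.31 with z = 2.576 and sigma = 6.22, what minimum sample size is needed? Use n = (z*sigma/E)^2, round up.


z*sigma/E = 2.576 * 6.22 / 1.31 ≈ 12.231084
(z*sigma/E)^2 ≈ 149.599415
round up: n = 150

150


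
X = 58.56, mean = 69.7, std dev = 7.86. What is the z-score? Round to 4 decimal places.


z = (X - mu) / sigma
X - mu = 58.56 - 69.7 = -11.14
z = -11.14 / 7.86 = -557/393 ≈ -1.417303

-1.4173


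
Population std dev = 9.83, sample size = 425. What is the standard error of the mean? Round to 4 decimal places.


SE = sigma / sqrt(n)
sqrt(425) ≈ 20.615528
SE = 9.83 / 20.615528 ≈ 0.476825

0.4768


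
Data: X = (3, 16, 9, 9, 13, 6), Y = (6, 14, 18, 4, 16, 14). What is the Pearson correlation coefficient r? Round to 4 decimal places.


r = sum((xi-xbar)(yi-ybar)) / sqrt(sum((xi-xbar)^2) * sum((yi-ybar)^2))
n = 6, xbar = 56/6 = 28/3 ≈ 9.333333, ybar = 72/6 = 12
Sxy = sum((xi-xbar)(yi-ybar)) = 60
Sxx = sum((xi-xbar)^2) = 328/3 ≈ 109.333333
Syy = sum((yi-ybar)^2) = 160
sqrt(Sxx*Syy) ≈ 132.262366
r = Sxy / sqrt(Sxx*Syy) = 60 / 132.262366 ≈ 0.453644

0.4536


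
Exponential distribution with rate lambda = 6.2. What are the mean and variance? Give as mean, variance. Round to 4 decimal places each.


mean = 1/lam, var = 1/lam^2
mean = 1 / 6.2 = 5/31 ≈ 0.161290
lam^2 = 6.2^2 = 38.44
var = 1 / 38.44 = 25/961 ≈ 0.026015

0.1613, 0.0260


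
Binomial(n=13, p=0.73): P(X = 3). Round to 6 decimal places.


P = C(n,k) * p^k * (1-p)^(n-k)
C(13,3) = 286
p^k = 0.73^3 = 0.389017
(1-p)^(n-k) = 0.27^10 ≈ 0.000002058911
P = 286 * 0.389017 * 0.000002058911 ≈ 0.000229

0.000229


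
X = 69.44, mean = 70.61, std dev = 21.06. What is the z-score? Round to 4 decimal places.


z = (X - mu) / sigma
X - mu = 69.44 - 70.61 = -1.17
z = -1.17 / 21.06 = -1/18 ≈ -0.055556

-0.0556


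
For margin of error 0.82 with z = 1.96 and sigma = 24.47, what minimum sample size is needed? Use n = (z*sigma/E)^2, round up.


z*sigma/E = 1.96 * 24.47 / 0.82 = 119903/2050 ≈ 58.489268
(z*sigma/E)^2 ≈ 3420.994505
round up: n = 3421

3421


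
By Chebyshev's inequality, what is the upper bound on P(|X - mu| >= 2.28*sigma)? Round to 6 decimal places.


P <= 1/k^2
k^2 = 2.28^2 = 5.1984
1/k^2 = 1 / 5.1984 = 625/3249 ≈ 0.19236688

0.192367


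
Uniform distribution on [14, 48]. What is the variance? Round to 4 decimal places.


Var = (b-a)^2 / 12
(b-a)^2 = (48 - 14)^2 = 1156
Var = 1156/12 ≈ 96.333333

96.3333


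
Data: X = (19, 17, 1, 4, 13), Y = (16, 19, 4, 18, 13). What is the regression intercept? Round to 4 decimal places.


a = ybar - b*xbar, where b = sum((xi-xbar)(yi-ybar)) / sum((xi-xbar)^2)
n = 5, xbar = 54/5 = 10.8, ybar = 70/5 = 14
Sxy = sum((xi-xbar)(yi-ybar)) = 116
Sxx = sum((xi-xbar)^2) = 252.8
b = Sxy / Sxx = 145/316 ≈ 0.458861
a = 14 - 0.458861 * 10.8 = 1429/158 ≈ 9.044304

9.0443


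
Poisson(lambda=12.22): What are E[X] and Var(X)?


E[X] = Var(X) = lambda = 12.22

12.22, 12.22


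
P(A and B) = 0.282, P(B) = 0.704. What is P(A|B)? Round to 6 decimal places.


P(A|B) = P(A and B) / P(B) = 0.282 / 0.704 = 141/352 ≈ 0.40056818

0.400568


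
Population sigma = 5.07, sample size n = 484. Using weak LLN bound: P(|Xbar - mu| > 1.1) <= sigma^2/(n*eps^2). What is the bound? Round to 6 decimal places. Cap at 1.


bound = min(1, sigma^2/(n*eps^2))
sigma^2 = 5.07^2 = 25.7049
n*eps^2 = 484 * 1.1^2 = 484 * 1.21 = 585.64
sigma^2/(n*eps^2) = 25.7049 / 585.64 ≈ 0.04389198

0.043892


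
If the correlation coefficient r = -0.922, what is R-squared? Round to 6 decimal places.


R^2 = r^2 = (-0.922)^2 = 0.850084

0.850084


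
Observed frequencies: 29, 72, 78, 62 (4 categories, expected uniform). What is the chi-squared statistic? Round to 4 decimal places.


chi2 = sum((O-E)^2/E), E = total/4
total = 241, E = 241/4 = 60.25
(29 - 60.25)^2 / 60.25 = 976.5625 / 60.25 = 15625/964 ≈ 16.208506
(72 - 60.25)^2 / 60.25 = 138.0625 / 60.25 = 2209/964 ≈ 2.291494
(78 - 60.25)^2 / 60.25 = 315.0625 / 60.25 = 5041/964 ≈ 5.229253
(62 - 60.25)^2 / 60.25 = 3.0625 / 60.25 = 49/964 ≈ 0.050830
chi2 = 5731/241 ≈ 23.780083

23.7801


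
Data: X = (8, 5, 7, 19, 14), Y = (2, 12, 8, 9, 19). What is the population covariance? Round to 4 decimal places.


Cov = (1/n)*sum((xi-xbar)(yi-ybar))
n = 5, xbar = 53/5 = 10.6, ybar = 50/5 = 10
sum((xi-xbar)(yi-ybar)) = 39
Cov = 39 / 5 = 7.8

7.8000


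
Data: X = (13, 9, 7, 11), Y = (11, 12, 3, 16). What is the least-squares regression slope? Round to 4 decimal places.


b = sum((xi-xbar)(yi-ybar)) / sum((xi-xbar)^2)
n = 4, xbar = 40/4 = 10, ybar = 42/4 = 10.5
Sxy = sum((xi-xbar)(yi-ybar)) = 28
Sxx = sum((xi-xbar)^2) = 20
b = Sxy / Sxx = 1.4

1.4000


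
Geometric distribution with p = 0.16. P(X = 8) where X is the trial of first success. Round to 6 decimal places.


P = (1-p)^(k-1) * p
(1-p)^(k-1) = 0.84^7 ≈ 0.2950903
P = 0.2950903 * 0.16 ≈ 0.04721446

0.047214


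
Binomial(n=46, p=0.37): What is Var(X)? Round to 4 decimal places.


Var = n*p*(1-p) = 46 * 0.37 * 0.63 = 10.7226

10.7226


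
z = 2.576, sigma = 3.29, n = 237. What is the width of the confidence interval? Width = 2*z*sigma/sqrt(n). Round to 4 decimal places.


width = 2*z*sigma/sqrt(n)
2*z*sigma = 2 * 2.576 * 3.29 = 16.95008
sqrt(237) ≈ 15.394804
width = 16.95008 / 15.394804 ≈ 1.101026

1.1010


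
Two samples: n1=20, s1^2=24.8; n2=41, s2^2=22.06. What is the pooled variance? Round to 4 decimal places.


sp^2 = ((n1-1)*s1^2 + (n2-1)*s2^2)/(n1+n2-2)
(n1-1)*s1^2 = 19 * 24.8 = 471.2
(n2-1)*s2^2 = 40 * 22.06 = 882.4
numerator = 471.2 + 882.4 = 1353.6
n1+n2-2 = 59
sp^2 = 1353.6 / 59 = 6768/295 ≈ 22.942373

22.9424


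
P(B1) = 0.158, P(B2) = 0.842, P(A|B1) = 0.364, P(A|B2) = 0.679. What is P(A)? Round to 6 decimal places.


P(A) = P(A|B1)*P(B1) + P(A|B2)*P(B2)
P(A|B1)*P(B1) = 0.364 * 0.158 = 0.057512
P(A|B2)*P(B2) = 0.679 * 0.842 = 0.571718
P(A) = 0.057512 + 0.571718 = 0.62923

0.629230


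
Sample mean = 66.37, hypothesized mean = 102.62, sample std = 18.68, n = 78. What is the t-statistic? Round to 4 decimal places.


t = (xbar - mu0) / (s/sqrt(n))
xbar - mu0 = 66.37 - 102.62 = -36.25
sqrt(78) ≈ 8.83176087
s/sqrt(n) = 18.68 / 8.83176087 ≈ 2.11509350
t = -36.25 / 2.11509350 ≈ -17.138722

-17.1387


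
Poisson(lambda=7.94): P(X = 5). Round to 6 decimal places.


P = e^(-lam) * lam^k / k!
e^(-7.94) ≈ 0.0003562065
lam^k = 7.94^5 ≈ 31557.494278
k! = 5! = 120
P = 0.0003562065 * 31557.494278 / 120 ≈ 0.093675

0.093675


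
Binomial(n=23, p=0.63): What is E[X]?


E[X] = n*p = 23 * 0.63 = 14.49

14.49


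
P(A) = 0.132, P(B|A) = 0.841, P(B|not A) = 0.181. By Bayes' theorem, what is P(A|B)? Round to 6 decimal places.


P(A|B) = P(B|A)*P(A) / P(B), P(B) = P(B|A)*P(A) + P(B|not A)*P(not A)
P(B|A)*P(A) = 0.841 * 0.132 = 0.111012
P(B|not A)*P(not A) = 0.181 * 0.868 = 0.157108
P(B) = 0.111012 + 0.157108 = 0.26812
P(A|B) = 0.111012 / 0.26812 ≈ 0.41403849

0.414038


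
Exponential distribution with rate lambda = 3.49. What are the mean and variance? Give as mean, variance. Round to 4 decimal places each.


mean = 1/lam, var = 1/lam^2
mean = 1 / 3.49 = 100/349 ≈ 0.286533
lam^2 = 3.49^2 = 12.1801
var = 1 / 12.1801 ≈ 0.082101

0.2865, 0.0821


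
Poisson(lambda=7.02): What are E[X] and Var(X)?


E[X] = Var(X) = lambda = 7.02

7.02, 7.02


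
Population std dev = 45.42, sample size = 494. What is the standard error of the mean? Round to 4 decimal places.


SE = sigma / sqrt(n)
sqrt(494) ≈ 22.226111
SE = 45.42 / 22.226111 ≈ 2.043542

2.0435


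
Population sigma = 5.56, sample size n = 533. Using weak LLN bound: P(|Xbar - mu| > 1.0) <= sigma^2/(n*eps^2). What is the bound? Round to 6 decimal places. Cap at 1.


bound = min(1, sigma^2/(n*eps^2))
sigma^2 = 5.56^2 = 30.9136
n*eps^2 = 533 * 1.0^2 = 533 * 1 = 533
sigma^2/(n*eps^2) = 30.9136 / 533 ≈ 0.05799925

0.057999


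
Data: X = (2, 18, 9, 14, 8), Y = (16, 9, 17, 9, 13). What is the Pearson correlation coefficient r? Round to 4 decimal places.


r = sum((xi-xbar)(yi-ybar)) / sqrt(sum((xi-xbar)^2) * sum((yi-ybar)^2))
n = 5, xbar = 51/5 = 10.2, ybar = 64/5 = 12.8
Sxy = sum((xi-xbar)(yi-ybar)) = -75.8
Sxx = sum((xi-xbar)^2) = 148.8
Syy = sum((yi-ybar)^2) = 56.8
sqrt(Sxx*Syy) ≈ 91.933889
r = Sxy / sqrt(Sxx*Syy) = -75.8 / 91.933889 ≈ -0.824506

-0.8245


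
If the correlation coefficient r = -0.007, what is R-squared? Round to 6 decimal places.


R^2 = r^2 = (-0.007)^2 = 0.000049

0.000049


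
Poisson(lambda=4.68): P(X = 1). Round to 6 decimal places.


P = e^(-lam) * lam^k / k!
e^(-4.68) ≈ 0.009279014
lam^k = 4.68^1 = 4.68
k! = 1! = 1
P = 0.009279014 * 4.68 / 1 ≈ 0.043426

0.043426


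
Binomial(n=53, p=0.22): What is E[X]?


E[X] = n*p = 53 * 0.22 = 11.66

11.66


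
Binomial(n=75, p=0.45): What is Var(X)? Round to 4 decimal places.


Var = n*p*(1-p) = 75 * 0.45 * 0.55 = 18.5625

18.5625


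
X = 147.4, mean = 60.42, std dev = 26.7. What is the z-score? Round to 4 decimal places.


z = (X - mu) / sigma
X - mu = 147.4 - 60.42 = 86.98
z = 86.98 / 26.7 = 4349/1335 ≈ 3.257678

3.2577


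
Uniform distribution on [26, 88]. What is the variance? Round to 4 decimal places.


Var = (b-a)^2 / 12
(b-a)^2 = (88 - 26)^2 = 3844
Var = 3844/12 ≈ 320.333333

320.3333


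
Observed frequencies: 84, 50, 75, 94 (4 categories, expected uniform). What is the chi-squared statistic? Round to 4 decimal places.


chi2 = sum((O-E)^2/E), E = total/4
total = 303, E = 303/4 = 75.75
(84 - 75.75)^2 / 75.75 = 68.0625 / 75.75 = 363/404 ≈ 0.898515
(50 - 75.75)^2 / 75.75 = 663.0625 / 75.75 = 10609/1212 ≈ 8.753300
(75 - 75.75)^2 / 75.75 = 0.5625 / 75.75 = 3/404 ≈ 0.007426
(94 - 75.75)^2 / 75.75 = 333.0625 / 75.75 = 5329/1212 ≈ 4.396865
chi2 = 4259/303 ≈ 14.056106

14.0561


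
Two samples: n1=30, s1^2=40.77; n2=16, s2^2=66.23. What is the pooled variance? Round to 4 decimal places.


sp^2 = ((n1-1)*s1^2 + (n2-1)*s2^2)/(n1+n2-2)
(n1-1)*s1^2 = 29 * 40.77 = 1182.33
(n2-1)*s2^2 = 15 * 66.23 = 993.45
numerator = 1182.33 + 993.45 = 2175.78
n1+n2-2 = 44
sp^2 = 2175.78 / 44 = 108789/2200 ≈ 49.449545

49.4495


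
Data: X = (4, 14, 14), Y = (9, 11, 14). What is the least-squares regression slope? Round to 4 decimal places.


b = sum((xi-xbar)(yi-ybar)) / sum((xi-xbar)^2)
n = 3, xbar = 32/3 ≈ 10.666667, ybar = 34/3 ≈ 11.333333
Sxy = sum((xi-xbar)(yi-ybar)) = 70/3 ≈ 23.333333
Sxx = sum((xi-xbar)^2) = 200/3 ≈ 66.666667
b = Sxy / Sxx = 0.35

0.3500


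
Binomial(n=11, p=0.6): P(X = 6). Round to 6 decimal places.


P = C(n,k) * p^k * (1-p)^(n-k)
C(11,6) = 462
p^k = 0.6^6 = 0.046656
(1-p)^(n-k) = 0.4^5 = 0.01024
P = 462 * 0.046656 * 0.01024 ≈ 0.220724

0.220724


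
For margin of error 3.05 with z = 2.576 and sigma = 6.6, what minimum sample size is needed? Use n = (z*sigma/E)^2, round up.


z*sigma/E = 2.576 * 6.6 / 3.05 = 42504/7625 ≈ 5.574295
(z*sigma/E)^2 ≈ 31.072766
round up: n = 32

32


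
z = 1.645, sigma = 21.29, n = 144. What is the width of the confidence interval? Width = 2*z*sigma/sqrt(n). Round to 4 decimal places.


width = 2*z*sigma/sqrt(n)
2*z*sigma = 2 * 1.645 * 21.29 = 70.0441
sqrt(144) = 12
width = 70.0441 / 12 ≈ 5.837008

5.8370


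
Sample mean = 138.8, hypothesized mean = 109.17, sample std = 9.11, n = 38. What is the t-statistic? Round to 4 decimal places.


t = (xbar - mu0) / (s/sqrt(n))
xbar - mu0 = 138.8 - 109.17 = 29.63
sqrt(38) ≈ 6.16441400
s/sqrt(n) = 9.11 / 6.16441400 ≈ 1.47783715
t = 29.63 / 1.47783715 ≈ 20.049570

20.0496


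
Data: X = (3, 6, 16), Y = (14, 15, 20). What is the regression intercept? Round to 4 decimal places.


a = ybar - b*xbar, where b = sum((xi-xbar)(yi-ybar)) / sum((xi-xbar)^2)
n = 3, xbar = 25/3 ≈ 8.333333, ybar = 49/3 ≈ 16.333333
Sxy = sum((xi-xbar)(yi-ybar)) = 131/3 ≈ 43.666667
Sxx = sum((xi-xbar)^2) = 278/3 ≈ 92.666667
b = Sxy / Sxx = 131/278 ≈ 0.471223
a = 16.333333 - 0.471223 * 8.333333 = 3449/278 ≈ 12.406475

12.4065


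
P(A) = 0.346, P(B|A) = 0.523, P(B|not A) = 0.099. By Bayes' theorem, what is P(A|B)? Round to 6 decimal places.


P(A|B) = P(B|A)*P(A) / P(B), P(B) = P(B|A)*P(A) + P(B|not A)*P(not A)
P(B|A)*P(A) = 0.523 * 0.346 = 0.180958
P(B|not A)*P(not A) = 0.099 * 0.654 = 0.064746
P(B) = 0.180958 + 0.064746 = 0.245704
P(A|B) = 0.180958 / 0.245704 ≈ 0.73648781

0.736488


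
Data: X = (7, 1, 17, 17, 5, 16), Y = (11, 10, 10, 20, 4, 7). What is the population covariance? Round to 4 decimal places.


Cov = (1/n)*sum((xi-xbar)(yi-ybar))
n = 6, xbar = 63/6 = 10.5, ybar = 62/6 = 31/3 ≈ 10.333333
sum((xi-xbar)(yi-ybar)) = 78
Cov = 78 / 6 = 13

13.0000


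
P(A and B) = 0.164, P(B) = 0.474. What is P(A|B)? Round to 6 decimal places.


P(A|B) = P(A and B) / P(B) = 0.164 / 0.474 = 82/237 ≈ 0.34599156

0.345992


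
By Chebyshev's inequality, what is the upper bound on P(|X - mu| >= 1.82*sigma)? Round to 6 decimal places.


P <= 1/k^2
k^2 = 1.82^2 = 3.3124
1/k^2 = 1 / 3.3124 = 2500/8281 ≈ 0.30189591

0.301896


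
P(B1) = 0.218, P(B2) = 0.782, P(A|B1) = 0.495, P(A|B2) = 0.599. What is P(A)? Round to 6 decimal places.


P(A) = P(A|B1)*P(B1) + P(A|B2)*P(B2)
P(A|B1)*P(B1) = 0.495 * 0.218 = 0.10791
P(A|B2)*P(B2) = 0.599 * 0.782 = 0.468418
P(A) = 0.10791 + 0.468418 = 0.576328

0.576328


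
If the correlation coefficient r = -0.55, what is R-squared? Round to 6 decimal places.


R^2 = r^2 = (-0.55)^2 = 0.3025

0.302500


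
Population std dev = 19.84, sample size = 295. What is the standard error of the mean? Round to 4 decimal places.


SE = sigma / sqrt(n)
sqrt(295) ≈ 17.175564
SE = 19.84 / 17.175564 ≈ 1.155129

1.1551


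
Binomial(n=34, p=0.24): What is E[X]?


E[X] = n*p = 34 * 0.24 = 8.16

8.16


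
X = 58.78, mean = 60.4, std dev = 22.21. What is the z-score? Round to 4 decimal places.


z = (X - mu) / sigma
X - mu = 58.78 - 60.4 = -1.62
z = -1.62 / 22.21 = -162/2221 ≈ -0.072940

-0.0729


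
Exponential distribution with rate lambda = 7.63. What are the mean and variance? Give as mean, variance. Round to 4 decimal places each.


mean = 1/lam, var = 1/lam^2
mean = 1 / 7.63 = 100/763 ≈ 0.131062
lam^2 = 7.63^2 = 58.2169
var = 1 / 58.2169 ≈ 0.017177

0.1311, 0.0172


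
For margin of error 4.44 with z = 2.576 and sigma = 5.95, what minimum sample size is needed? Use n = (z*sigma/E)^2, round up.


z*sigma/E = 2.576 * 5.95 / 4.44 = 19159/5550 ≈ 3.452072
(z*sigma/E)^2 ≈ 11.916802
round up: n = 12

12


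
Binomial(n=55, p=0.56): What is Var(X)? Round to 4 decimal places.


Var = n*p*(1-p) = 55 * 0.56 * 0.44 = 13.552

13.5520


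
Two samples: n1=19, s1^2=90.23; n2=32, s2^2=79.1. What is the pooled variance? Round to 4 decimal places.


sp^2 = ((n1-1)*s1^2 + (n2-1)*s2^2)/(n1+n2-2)
(n1-1)*s1^2 = 18 * 90.23 = 1624.14
(n2-1)*s2^2 = 31 * 79.1 = 2452.1
numerator = 1624.14 + 2452.1 = 4076.24
n1+n2-2 = 49
sp^2 = 4076.24 / 49 = 14558/175 ≈ 83.188571

83.1886


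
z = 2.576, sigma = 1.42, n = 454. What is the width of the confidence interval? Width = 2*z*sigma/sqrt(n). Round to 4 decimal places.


width = 2*z*sigma/sqrt(n)
2*z*sigma = 2 * 2.576 * 1.42 = 7.31584
sqrt(454) ≈ 21.307276
width = 7.31584 / 21.307276 ≈ 0.343349

0.3433


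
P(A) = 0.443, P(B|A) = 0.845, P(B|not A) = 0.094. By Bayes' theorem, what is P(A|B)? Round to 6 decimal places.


P(A|B) = P(B|A)*P(A) / P(B), P(B) = P(B|A)*P(A) + P(B|not A)*P(not A)
P(B|A)*P(A) = 0.845 * 0.443 = 0.374335
P(B|not A)*P(not A) = 0.094 * 0.557 = 0.052358
P(B) = 0.374335 + 0.052358 = 0.426693
P(A|B) = 0.374335 / 0.426693 ≈ 0.87729351

0.877294


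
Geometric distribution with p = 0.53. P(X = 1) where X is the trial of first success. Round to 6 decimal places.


P = (1-p)^(k-1) * p
(1-p)^(k-1) = 0.47^0 = 1
P = 1 * 0.53 = 0.53

0.530000


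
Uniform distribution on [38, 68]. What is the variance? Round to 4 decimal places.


Var = (b-a)^2 / 12
(b-a)^2 = (68 - 38)^2 = 900
Var = 900/12 = 75

75.0000


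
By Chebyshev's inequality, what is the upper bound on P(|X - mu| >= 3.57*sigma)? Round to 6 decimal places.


P <= 1/k^2
k^2 = 3.57^2 = 12.7449
1/k^2 = 1 / 12.7449 ≈ 0.07846276

0.078463


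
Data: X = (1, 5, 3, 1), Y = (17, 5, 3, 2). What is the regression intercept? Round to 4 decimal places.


a = ybar - b*xbar, where b = sum((xi-xbar)(yi-ybar)) / sum((xi-xbar)^2)
n = 4, xbar = 10/4 = 2.5, ybar = 27/4 = 6.75
Sxy = sum((xi-xbar)(yi-ybar)) = -14.5
Sxx = sum((xi-xbar)^2) = 11
b = Sxy / Sxx = -29/22 ≈ -1.318182
a = 6.75 - (-1.318182) * 2.5 = 221/22 ≈ 10.045455

10.0455


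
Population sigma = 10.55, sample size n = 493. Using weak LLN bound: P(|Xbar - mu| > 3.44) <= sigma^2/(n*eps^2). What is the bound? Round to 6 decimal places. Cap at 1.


bound = min(1, sigma^2/(n*eps^2))
sigma^2 = 10.55^2 = 111.3025
n*eps^2 = 493 * 3.44^2 = 493 * 11.8336 = 5833.9648
sigma^2/(n*eps^2) = 111.3025 / 5833.9648 ≈ 0.01907836

0.019078


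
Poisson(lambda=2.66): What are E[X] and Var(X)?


E[X] = Var(X) = lambda = 2.66

2.66, 2.66


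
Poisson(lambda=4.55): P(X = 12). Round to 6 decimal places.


P = e^(-lam) * lam^k / k!
e^(-4.55) ≈ 0.01056720
lam^k = 4.55^12 ≈ 78729367.044337
k! = 12! = 479001600
P = 0.01056720 * 78729367.044337 / 479001600 ≈ 0.001737

0.001737


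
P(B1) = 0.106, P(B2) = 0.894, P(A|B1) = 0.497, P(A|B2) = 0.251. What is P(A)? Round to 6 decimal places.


P(A) = P(A|B1)*P(B1) + P(A|B2)*P(B2)
P(A|B1)*P(B1) = 0.497 * 0.106 = 0.052682
P(A|B2)*P(B2) = 0.251 * 0.894 = 0.224394
P(A) = 0.052682 + 0.224394 = 0.277076

0.277076


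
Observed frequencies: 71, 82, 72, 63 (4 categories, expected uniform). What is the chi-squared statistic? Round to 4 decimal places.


chi2 = sum((O-E)^2/E), E = total/4
total = 288, E = 288/4 = 72
(71 - 72)^2 / 72 = 1 / 72 = 1/72 ≈ 0.013889
(82 - 72)^2 / 72 = 100 / 72 = 25/18 ≈ 1.388889
(72 - 72)^2 / 72 = 0 / 72 = 0
(63 - 72)^2 / 72 = 81 / 72 = 1.125
chi2 = 91/36 ≈ 2.527778

2.5278


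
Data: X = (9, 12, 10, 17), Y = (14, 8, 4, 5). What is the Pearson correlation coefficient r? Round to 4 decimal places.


r = sum((xi-xbar)(yi-ybar)) / sqrt(sum((xi-xbar)^2) * sum((yi-ybar)^2))
n = 4, xbar = 48/4 = 12, ybar = 31/4 = 7.75
Sxy = sum((xi-xbar)(yi-ybar)) = -25
Sxx = sum((xi-xbar)^2) = 38
Syy = sum((yi-ybar)^2) = 60.75
sqrt(Sxx*Syy) ≈ 48.046852
r = Sxy / sqrt(Sxx*Syy) = -25 / 48.046852 ≈ -0.520325

-0.5203


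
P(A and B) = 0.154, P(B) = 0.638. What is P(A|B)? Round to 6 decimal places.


P(A|B) = P(A and B) / P(B) = 0.154 / 0.638 = 7/29 ≈ 0.24137931

0.241379


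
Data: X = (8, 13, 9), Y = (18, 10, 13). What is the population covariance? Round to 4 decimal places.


Cov = (1/n)*sum((xi-xbar)(yi-ybar))
n = 3, xbar = 30/3 = 10, ybar = 41/3 ≈ 13.666667
sum((xi-xbar)(yi-ybar)) = -19
Cov = -19 / 3 = -19/3 ≈ -6.333333

-6.3333


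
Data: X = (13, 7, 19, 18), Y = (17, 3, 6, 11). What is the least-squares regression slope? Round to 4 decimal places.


b = sum((xi-xbar)(yi-ybar)) / sum((xi-xbar)^2)
n = 4, xbar = 57/4 = 14.25, ybar = 37/4 = 9.25
Sxy = sum((xi-xbar)(yi-ybar)) = 26.75
Sxx = sum((xi-xbar)^2) = 90.75
b = Sxy / Sxx = 107/363 ≈ 0.294766

0.2948


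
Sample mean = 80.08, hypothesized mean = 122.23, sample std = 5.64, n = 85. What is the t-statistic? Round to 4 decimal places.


t = (xbar - mu0) / (s/sqrt(n))
xbar - mu0 = 80.08 - 122.23 = -42.15
sqrt(85) ≈ 9.21954446
s/sqrt(n) = 5.64 / 9.21954446 ≈ 0.61174389
t = -42.15 / 0.61174389 ≈ -68.901383

-68.9014


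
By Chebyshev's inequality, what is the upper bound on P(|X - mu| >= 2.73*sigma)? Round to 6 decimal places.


P <= 1/k^2
k^2 = 2.73^2 = 7.4529
1/k^2 = 1 / 7.4529 ≈ 0.13417596

0.134176


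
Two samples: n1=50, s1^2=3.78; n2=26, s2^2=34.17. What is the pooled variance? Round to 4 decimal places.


sp^2 = ((n1-1)*s1^2 + (n2-1)*s2^2)/(n1+n2-2)
(n1-1)*s1^2 = 49 * 3.78 = 185.22
(n2-1)*s2^2 = 25 * 34.17 = 854.25
numerator = 185.22 + 854.25 = 1039.47
n1+n2-2 = 74
sp^2 = 1039.47 / 74 = 103947/7400 ≈ 14.046892

14.0469


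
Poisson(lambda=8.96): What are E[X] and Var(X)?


E[X] = Var(X) = lambda = 8.96

8.96, 8.96


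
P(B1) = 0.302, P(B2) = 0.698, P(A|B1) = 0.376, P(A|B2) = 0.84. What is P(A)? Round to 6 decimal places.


P(A) = P(A|B1)*P(B1) + P(A|B2)*P(B2)
P(A|B1)*P(B1) = 0.376 * 0.302 = 0.113552
P(A|B2)*P(B2) = 0.84 * 0.698 = 0.58632
P(A) = 0.113552 + 0.58632 = 0.699872

0.699872


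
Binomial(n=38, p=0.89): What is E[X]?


E[X] = n*p = 38 * 0.89 = 33.82

33.82


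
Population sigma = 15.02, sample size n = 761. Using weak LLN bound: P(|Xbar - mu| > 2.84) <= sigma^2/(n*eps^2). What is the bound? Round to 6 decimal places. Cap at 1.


bound = min(1, sigma^2/(n*eps^2))
sigma^2 = 15.02^2 = 225.6004
n*eps^2 = 761 * 2.84^2 = 761 * 8.0656 = 6137.9216
sigma^2/(n*eps^2) = 225.6004 / 6137.9216 ≈ 0.03675518

0.036755


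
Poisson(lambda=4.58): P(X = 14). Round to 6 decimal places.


P = e^(-lam) * lam^k / k!
e^(-4.58) ≈ 0.01025490
lam^k = 4.58^14 ≈ 1786967656.739251
k! = 14! = 87178291200
P = 0.01025490 * 1786967656.739251 / 87178291200 ≈ 0.000210

0.000210


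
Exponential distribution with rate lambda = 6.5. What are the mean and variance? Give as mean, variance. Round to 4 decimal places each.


mean = 1/lam, var = 1/lam^2
mean = 1 / 6.5 = 2/13 ≈ 0.153846
lam^2 = 6.5^2 = 42.25
var = 1 / 42.25 = 4/169 ≈ 0.023669

0.1538, 0.0237


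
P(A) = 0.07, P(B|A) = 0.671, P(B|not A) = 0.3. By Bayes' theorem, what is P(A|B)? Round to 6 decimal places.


P(A|B) = P(B|A)*P(A) / P(B), P(B) = P(B|A)*P(A) + P(B|not A)*P(not A)
P(B|A)*P(A) = 0.671 * 0.07 = 0.04697
P(B|not A)*P(not A) = 0.3 * 0.93 = 0.279
P(B) = 0.04697 + 0.279 = 0.32597
P(A|B) = 0.04697 / 0.32597 ≈ 0.14409301

0.144093


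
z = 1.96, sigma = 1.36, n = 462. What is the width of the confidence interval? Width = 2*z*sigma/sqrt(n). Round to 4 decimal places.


width = 2*z*sigma/sqrt(n)
2*z*sigma = 2 * 1.96 * 1.36 = 5.3312
sqrt(462) ≈ 21.494185
width = 5.3312 / 21.494185 ≈ 0.248030

0.2480


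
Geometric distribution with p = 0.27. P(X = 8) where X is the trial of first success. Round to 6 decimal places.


P = (1-p)^(k-1) * p
(1-p)^(k-1) = 0.73^7 ≈ 0.1104740
P = 0.1104740 * 0.27 ≈ 0.02982798

0.029828


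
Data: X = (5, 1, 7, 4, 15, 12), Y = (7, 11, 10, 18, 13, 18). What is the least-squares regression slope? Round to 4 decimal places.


b = sum((xi-xbar)(yi-ybar)) / sum((xi-xbar)^2)
n = 6, xbar = 44/6 = 22/3 ≈ 7.333333, ybar = 77/6 ≈ 12.833333
Sxy = sum((xi-xbar)(yi-ybar)) = 103/3 ≈ 34.333333
Sxx = sum((xi-xbar)^2) = 412/3 ≈ 137.333333
b = Sxy / Sxx = 0.25

0.2500


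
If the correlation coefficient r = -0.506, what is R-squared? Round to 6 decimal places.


R^2 = r^2 = (-0.506)^2 = 0.256036

0.256036


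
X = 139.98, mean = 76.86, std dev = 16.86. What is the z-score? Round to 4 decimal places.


z = (X - mu) / sigma
X - mu = 139.98 - 76.86 = 63.12
z = 63.12 / 16.86 = 1052/281 ≈ 3.743772

3.7438


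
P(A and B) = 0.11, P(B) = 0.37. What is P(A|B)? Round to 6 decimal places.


P(A|B) = P(A and B) / P(B) = 0.11 / 0.37 = 11/37 ≈ 0.29729730

0.297297


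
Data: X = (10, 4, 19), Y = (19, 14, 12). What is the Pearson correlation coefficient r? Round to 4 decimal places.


r = sum((xi-xbar)(yi-ybar)) / sqrt(sum((xi-xbar)^2) * sum((yi-ybar)^2))
n = 3, xbar = 33/3 = 11, ybar = 45/3 = 15
Sxy = sum((xi-xbar)(yi-ybar)) = -21
Sxx = sum((xi-xbar)^2) = 114
Syy = sum((yi-ybar)^2) = 26
sqrt(Sxx*Syy) ≈ 54.442630
r = Sxy / sqrt(Sxx*Syy) = -21 / 54.442630 ≈ -0.385727

-0.3857


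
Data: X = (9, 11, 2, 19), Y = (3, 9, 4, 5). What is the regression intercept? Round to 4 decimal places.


a = ybar - b*xbar, where b = sum((xi-xbar)(yi-ybar)) / sum((xi-xbar)^2)
n = 4, xbar = 41/4 = 10.25, ybar = 21/4 = 5.25
Sxy = sum((xi-xbar)(yi-ybar)) = 13.75
Sxx = sum((xi-xbar)^2) = 146.75
b = Sxy / Sxx = 55/587 ≈ 0.093697
a = 5.25 - 0.093697 * 10.25 = 2518/587 ≈ 4.289608

4.2896
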